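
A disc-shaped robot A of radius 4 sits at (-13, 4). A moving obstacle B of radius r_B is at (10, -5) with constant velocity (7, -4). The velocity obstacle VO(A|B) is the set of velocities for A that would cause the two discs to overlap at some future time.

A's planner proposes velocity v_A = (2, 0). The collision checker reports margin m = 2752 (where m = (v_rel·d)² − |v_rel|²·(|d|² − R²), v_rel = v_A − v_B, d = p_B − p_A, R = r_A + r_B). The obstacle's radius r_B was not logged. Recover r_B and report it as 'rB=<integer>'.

m = 2752
d = (23, -9);  v_rel = (-5, 4),  |v_rel|² = 41
v_rel×d = (-5)·(-9) − (4)·(23) = -47
since m = R²·41 − (-47)²:  R² = (2209 + 2752) / 41 = 121
R = √121 = 11  ⇒  r_B = 11 − 4 = 7

rB=7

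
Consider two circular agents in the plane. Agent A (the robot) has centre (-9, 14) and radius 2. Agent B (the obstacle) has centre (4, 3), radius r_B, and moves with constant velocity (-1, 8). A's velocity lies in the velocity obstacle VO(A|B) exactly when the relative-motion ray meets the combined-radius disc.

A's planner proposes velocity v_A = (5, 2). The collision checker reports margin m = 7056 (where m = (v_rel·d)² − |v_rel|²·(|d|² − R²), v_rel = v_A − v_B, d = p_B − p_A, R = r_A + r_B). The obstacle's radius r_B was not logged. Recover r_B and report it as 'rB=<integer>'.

m = 7056
d = (13, -11);  v_rel = (6, -6),  |v_rel|² = 72
v_rel×d = (6)·(-11) − (-6)·(13) = 12
since m = R²·72 − 12²:  R² = (144 + 7056) / 72 = 100
R = √100 = 10  ⇒  r_B = 10 − 2 = 8

rB=8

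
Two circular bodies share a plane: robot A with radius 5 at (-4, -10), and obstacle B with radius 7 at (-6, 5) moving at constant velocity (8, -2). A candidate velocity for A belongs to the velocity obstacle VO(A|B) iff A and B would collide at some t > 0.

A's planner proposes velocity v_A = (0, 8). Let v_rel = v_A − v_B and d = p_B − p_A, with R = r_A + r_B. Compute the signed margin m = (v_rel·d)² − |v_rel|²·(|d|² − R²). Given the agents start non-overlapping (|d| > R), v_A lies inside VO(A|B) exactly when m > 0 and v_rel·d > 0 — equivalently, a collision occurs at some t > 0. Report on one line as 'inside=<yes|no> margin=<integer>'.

d = (-2, 15),  |d|² = 229;  R = 5+7 = 12,  c = 229−12² = 85
v_rel = (-8, 10),  |v_rel|² = 164;  v_rel·d = (-8)·(-2) + (10)·(15) = 166
164·t² − 332·t + 85 = 0  ⇒  m = 166² − 164·85 = 13616
m = 13616 > 0,  v_rel·d = 166 > 0  ⇒  inside

inside=yes margin=13616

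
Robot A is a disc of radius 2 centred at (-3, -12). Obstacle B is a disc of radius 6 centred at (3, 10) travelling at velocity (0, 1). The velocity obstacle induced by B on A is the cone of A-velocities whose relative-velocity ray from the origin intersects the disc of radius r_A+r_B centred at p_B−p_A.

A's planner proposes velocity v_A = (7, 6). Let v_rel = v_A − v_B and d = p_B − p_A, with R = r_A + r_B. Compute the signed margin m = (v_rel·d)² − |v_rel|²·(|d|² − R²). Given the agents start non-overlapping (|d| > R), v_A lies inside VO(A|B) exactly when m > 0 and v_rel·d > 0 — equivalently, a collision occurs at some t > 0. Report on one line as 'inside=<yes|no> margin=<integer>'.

d = (6, 22),  |d|² = 520;  R = 2+6 = 8,  c = 520−8² = 456
v_rel = (7, 5),  |v_rel|² = 74;  v_rel·d = (7)·(6) + (5)·(22) = 152
74·t² − 304·t + 456 = 0  ⇒  m = 152² − 74·456 = -10640
m = -10640 < 0,  v_rel·d = 152 > 0  ⇒  outside

inside=no margin=-10640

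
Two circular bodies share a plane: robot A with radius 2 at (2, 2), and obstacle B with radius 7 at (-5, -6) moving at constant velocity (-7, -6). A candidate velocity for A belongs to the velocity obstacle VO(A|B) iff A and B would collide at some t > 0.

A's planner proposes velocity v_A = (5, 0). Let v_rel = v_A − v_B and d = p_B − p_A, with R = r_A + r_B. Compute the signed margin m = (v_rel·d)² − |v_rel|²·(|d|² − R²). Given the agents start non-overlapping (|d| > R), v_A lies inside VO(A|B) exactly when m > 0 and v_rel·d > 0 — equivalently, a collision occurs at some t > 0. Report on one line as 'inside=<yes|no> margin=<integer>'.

d = (-7, -8),  |d|² = 113;  R = 2+7 = 9,  c = 113−9² = 32
v_rel = (12, 6),  |v_rel|² = 180;  v_rel·d = (12)·(-7) + (6)·(-8) = -132
180·t² + 264·t + 32 = 0  ⇒  m = (-132)² − 180·32 = 11664
m = 11664 > 0,  v_rel·d = -132 < 0  ⇒  outside

inside=no margin=11664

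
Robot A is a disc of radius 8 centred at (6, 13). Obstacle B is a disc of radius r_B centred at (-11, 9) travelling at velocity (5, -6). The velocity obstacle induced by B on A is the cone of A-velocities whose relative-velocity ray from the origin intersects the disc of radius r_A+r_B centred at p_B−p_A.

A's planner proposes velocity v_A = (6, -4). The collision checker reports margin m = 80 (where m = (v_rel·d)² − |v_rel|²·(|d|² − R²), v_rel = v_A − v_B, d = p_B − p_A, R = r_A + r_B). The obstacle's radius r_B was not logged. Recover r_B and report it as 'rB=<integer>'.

m = 80
d = (-17, -4);  v_rel = (1, 2),  |v_rel|² = 5
v_rel×d = (1)·(-4) − (2)·(-17) = 30
since m = R²·5 − 30²:  R² = (900 + 80) / 5 = 196
R = √196 = 14  ⇒  r_B = 14 − 8 = 6

rB=6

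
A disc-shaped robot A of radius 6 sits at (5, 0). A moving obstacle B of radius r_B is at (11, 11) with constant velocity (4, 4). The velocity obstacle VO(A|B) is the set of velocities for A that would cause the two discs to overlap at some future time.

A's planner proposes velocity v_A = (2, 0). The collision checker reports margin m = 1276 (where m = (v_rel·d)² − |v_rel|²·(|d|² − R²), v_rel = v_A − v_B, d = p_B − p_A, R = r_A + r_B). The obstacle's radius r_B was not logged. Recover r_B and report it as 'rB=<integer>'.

m = 1276
d = (6, 11);  v_rel = (-2, -4),  |v_rel|² = 20
v_rel×d = (-2)·(11) − (-4)·(6) = 2
since m = R²·20 − 2²:  R² = (4 + 1276) / 20 = 64
R = √64 = 8  ⇒  r_B = 8 − 6 = 2

rB=2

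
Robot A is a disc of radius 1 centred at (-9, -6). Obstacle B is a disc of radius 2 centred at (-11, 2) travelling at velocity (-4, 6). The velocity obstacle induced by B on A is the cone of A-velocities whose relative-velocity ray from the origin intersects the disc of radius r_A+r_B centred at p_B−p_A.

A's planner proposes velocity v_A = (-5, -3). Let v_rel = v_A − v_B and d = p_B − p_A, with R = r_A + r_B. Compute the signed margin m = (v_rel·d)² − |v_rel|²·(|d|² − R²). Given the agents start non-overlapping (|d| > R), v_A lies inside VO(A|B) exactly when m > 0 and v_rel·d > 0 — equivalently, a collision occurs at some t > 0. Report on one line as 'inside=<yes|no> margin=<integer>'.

d = (-2, 8),  |d|² = 68;  R = 1+2 = 3,  c = 68−3² = 59
v_rel = (-1, -9),  |v_rel|² = 82;  v_rel·d = (-1)·(-2) + (-9)·(8) = -70
82·t² + 140·t + 59 = 0  ⇒  m = (-70)² − 82·59 = 62
m = 62 > 0,  v_rel·d = -70 < 0  ⇒  outside

inside=no margin=62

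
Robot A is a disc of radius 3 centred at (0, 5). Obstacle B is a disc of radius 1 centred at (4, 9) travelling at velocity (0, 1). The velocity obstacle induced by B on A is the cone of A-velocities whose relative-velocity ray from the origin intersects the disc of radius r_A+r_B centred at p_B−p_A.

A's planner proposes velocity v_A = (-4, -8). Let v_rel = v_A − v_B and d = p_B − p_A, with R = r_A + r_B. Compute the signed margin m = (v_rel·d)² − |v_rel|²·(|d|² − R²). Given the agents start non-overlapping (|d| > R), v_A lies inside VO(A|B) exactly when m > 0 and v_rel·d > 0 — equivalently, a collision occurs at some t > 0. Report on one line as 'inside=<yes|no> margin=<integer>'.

d = (4, 4),  |d|² = 32;  R = 3+1 = 4,  c = 32−4² = 16
v_rel = (-4, -9),  |v_rel|² = 97;  v_rel·d = (-4)·(4) + (-9)·(4) = -52
97·t² + 104·t + 16 = 0  ⇒  m = (-52)² − 97·16 = 1152
m = 1152 > 0,  v_rel·d = -52 < 0  ⇒  outside

inside=no margin=1152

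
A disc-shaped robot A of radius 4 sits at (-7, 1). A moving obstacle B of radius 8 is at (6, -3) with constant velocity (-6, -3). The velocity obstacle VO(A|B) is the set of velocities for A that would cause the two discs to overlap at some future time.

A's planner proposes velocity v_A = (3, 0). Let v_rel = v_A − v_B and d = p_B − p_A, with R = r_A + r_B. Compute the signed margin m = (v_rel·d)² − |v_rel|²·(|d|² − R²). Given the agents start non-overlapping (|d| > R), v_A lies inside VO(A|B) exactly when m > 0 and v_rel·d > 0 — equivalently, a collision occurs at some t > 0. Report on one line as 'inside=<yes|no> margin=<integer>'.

d = (13, -4),  |d|² = 185;  R = 4+8 = 12,  c = 185−12² = 41
v_rel = (9, 3),  |v_rel|² = 90;  v_rel·d = (9)·(13) + (3)·(-4) = 105
90·t² − 210·t + 41 = 0  ⇒  m = 105² − 90·41 = 7335
m = 7335 > 0,  v_rel·d = 105 > 0  ⇒  inside

inside=yes margin=7335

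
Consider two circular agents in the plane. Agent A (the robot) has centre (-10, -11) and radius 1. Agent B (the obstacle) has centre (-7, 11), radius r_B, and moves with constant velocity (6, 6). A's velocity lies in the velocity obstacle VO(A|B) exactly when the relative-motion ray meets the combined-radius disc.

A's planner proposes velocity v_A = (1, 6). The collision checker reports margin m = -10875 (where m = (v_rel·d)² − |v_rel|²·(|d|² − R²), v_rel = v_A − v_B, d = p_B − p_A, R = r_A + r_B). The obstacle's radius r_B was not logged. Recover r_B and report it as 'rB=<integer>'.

m = -10875
d = (3, 22);  v_rel = (-5, 0),  |v_rel|² = 25
v_rel×d = (-5)·(22) − (0)·(3) = -110
since m = R²·25 − (-110)²:  R² = (12100 + -10875) / 25 = 49
R = √49 = 7  ⇒  r_B = 7 − 1 = 6

rB=6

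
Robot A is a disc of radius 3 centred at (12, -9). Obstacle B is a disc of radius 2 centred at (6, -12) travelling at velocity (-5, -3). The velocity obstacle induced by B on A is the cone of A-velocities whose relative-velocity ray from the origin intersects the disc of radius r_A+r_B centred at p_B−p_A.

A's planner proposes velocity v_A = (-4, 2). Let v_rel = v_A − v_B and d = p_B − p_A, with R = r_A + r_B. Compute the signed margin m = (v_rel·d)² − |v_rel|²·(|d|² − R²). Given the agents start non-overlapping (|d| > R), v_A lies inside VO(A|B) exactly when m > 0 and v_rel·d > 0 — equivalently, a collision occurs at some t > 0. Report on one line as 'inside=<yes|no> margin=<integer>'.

d = (-6, -3),  |d|² = 45;  R = 3+2 = 5,  c = 45−5² = 20
v_rel = (1, 5),  |v_rel|² = 26;  v_rel·d = (1)·(-6) + (5)·(-3) = -21
26·t² + 42·t + 20 = 0  ⇒  m = (-21)² − 26·20 = -79
m = -79 < 0,  v_rel·d = -21 < 0  ⇒  outside

inside=no margin=-79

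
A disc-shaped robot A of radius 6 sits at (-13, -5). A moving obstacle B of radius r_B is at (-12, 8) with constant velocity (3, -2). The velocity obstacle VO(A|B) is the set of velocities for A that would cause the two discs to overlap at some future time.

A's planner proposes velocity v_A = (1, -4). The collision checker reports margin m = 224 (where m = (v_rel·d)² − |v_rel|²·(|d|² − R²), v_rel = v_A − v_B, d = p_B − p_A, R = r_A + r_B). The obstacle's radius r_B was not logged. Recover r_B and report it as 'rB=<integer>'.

m = 224
d = (1, 13);  v_rel = (-2, -2),  |v_rel|² = 8
v_rel×d = (-2)·(13) − (-2)·(1) = -24
since m = R²·8 − (-24)²:  R² = (576 + 224) / 8 = 100
R = √100 = 10  ⇒  r_B = 10 − 6 = 4

rB=4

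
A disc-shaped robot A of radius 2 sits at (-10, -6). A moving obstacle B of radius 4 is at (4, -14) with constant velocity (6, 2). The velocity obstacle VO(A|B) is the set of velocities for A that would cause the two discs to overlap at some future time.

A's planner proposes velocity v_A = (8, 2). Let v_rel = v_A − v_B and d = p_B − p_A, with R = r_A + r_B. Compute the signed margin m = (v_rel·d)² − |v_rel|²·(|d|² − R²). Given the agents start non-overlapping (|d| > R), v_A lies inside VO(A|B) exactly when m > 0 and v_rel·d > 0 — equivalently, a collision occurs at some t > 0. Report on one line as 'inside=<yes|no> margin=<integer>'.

d = (14, -8),  |d|² = 260;  R = 2+4 = 6,  c = 260−6² = 224
v_rel = (2, 0),  |v_rel|² = 4;  v_rel·d = (2)·(14) + (0)·(-8) = 28
4·t² − 56·t + 224 = 0  ⇒  m = 28² − 4·224 = -112
m = -112 < 0,  v_rel·d = 28 > 0  ⇒  outside

inside=no margin=-112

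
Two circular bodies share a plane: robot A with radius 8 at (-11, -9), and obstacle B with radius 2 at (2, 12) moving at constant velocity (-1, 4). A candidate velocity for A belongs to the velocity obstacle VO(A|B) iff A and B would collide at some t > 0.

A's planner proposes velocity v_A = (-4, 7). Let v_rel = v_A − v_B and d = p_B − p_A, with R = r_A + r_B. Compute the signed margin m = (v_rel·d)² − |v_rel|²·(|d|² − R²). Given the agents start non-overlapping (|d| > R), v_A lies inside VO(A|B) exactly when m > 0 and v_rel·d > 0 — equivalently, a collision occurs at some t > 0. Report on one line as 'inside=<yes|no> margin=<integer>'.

d = (13, 21),  |d|² = 610;  R = 8+2 = 10,  c = 610−10² = 510
v_rel = (-3, 3),  |v_rel|² = 18;  v_rel·d = (-3)·(13) + (3)·(21) = 24
18·t² − 48·t + 510 = 0  ⇒  m = 24² − 18·510 = -8604
m = -8604 < 0,  v_rel·d = 24 > 0  ⇒  outside

inside=no margin=-8604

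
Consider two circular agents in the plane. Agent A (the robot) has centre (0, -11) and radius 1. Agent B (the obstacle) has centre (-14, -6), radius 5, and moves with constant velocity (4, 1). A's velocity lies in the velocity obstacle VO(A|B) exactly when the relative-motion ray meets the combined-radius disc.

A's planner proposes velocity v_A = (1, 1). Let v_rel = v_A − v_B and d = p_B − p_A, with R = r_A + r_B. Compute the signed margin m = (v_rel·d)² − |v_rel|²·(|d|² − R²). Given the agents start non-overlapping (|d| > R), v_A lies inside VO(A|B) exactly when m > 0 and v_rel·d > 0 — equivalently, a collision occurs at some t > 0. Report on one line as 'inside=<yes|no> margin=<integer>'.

d = (-14, 5),  |d|² = 221;  R = 1+5 = 6,  c = 221−6² = 185
v_rel = (-3, 0),  |v_rel|² = 9;  v_rel·d = (-3)·(-14) + (0)·(5) = 42
9·t² − 84·t + 185 = 0  ⇒  m = 42² − 9·185 = 99
m = 99 > 0,  v_rel·d = 42 > 0  ⇒  inside

inside=yes margin=99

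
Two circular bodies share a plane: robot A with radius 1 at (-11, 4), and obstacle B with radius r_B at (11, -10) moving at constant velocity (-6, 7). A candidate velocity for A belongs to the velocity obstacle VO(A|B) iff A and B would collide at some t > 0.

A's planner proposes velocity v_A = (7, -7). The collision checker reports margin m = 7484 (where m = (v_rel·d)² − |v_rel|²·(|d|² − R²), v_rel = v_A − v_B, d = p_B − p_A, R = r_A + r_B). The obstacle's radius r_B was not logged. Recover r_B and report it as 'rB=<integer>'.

m = 7484
d = (22, -14);  v_rel = (13, -14),  |v_rel|² = 365
v_rel×d = (13)·(-14) − (-14)·(22) = 126
since m = R²·365 − 126²:  R² = (15876 + 7484) / 365 = 64
R = √64 = 8  ⇒  r_B = 8 − 1 = 7

rB=7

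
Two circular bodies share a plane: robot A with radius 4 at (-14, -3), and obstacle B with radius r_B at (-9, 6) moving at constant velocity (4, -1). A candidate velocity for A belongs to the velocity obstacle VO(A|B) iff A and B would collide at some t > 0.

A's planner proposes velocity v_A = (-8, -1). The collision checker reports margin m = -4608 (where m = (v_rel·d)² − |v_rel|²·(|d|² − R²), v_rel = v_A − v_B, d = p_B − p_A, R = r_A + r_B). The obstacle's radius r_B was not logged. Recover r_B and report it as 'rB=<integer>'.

m = -4608
d = (5, 9);  v_rel = (-12, 0),  |v_rel|² = 144
v_rel×d = (-12)·(9) − (0)·(5) = -108
since m = R²·144 − (-108)²:  R² = (11664 + -4608) / 144 = 49
R = √49 = 7  ⇒  r_B = 7 − 4 = 3

rB=3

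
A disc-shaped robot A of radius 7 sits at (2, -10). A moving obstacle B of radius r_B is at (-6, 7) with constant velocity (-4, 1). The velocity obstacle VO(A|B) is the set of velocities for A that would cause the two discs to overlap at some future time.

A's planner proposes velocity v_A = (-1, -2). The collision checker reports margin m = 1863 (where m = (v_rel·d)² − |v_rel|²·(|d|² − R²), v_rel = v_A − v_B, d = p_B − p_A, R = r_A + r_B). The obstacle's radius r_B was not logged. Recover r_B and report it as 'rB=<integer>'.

m = 1863
d = (-8, 17);  v_rel = (3, -3),  |v_rel|² = 18
v_rel×d = (3)·(17) − (-3)·(-8) = 27
since m = R²·18 − 27²:  R² = (729 + 1863) / 18 = 144
R = √144 = 12  ⇒  r_B = 12 − 7 = 5

rB=5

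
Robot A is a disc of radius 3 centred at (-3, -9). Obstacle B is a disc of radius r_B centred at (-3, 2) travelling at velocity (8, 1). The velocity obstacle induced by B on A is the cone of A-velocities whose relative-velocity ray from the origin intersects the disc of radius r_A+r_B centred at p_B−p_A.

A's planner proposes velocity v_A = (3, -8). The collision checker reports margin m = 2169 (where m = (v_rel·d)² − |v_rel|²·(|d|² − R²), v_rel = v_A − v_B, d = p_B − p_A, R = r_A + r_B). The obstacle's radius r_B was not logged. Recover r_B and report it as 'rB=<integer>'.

m = 2169
d = (0, 11);  v_rel = (-5, -9),  |v_rel|² = 106
v_rel×d = (-5)·(11) − (-9)·(0) = -55
since m = R²·106 − (-55)²:  R² = (3025 + 2169) / 106 = 49
R = √49 = 7  ⇒  r_B = 7 − 3 = 4

rB=4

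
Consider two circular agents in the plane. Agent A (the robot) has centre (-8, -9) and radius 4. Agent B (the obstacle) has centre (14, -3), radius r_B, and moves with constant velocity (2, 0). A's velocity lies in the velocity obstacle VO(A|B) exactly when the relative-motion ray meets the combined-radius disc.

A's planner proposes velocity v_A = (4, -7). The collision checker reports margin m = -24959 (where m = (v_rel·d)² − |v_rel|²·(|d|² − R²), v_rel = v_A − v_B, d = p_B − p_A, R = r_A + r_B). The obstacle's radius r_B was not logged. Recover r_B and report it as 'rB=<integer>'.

m = -24959
d = (22, 6);  v_rel = (2, -7),  |v_rel|² = 53
v_rel×d = (2)·(6) − (-7)·(22) = 166
since m = R²·53 − 166²:  R² = (27556 + -24959) / 53 = 49
R = √49 = 7  ⇒  r_B = 7 − 4 = 3

rB=3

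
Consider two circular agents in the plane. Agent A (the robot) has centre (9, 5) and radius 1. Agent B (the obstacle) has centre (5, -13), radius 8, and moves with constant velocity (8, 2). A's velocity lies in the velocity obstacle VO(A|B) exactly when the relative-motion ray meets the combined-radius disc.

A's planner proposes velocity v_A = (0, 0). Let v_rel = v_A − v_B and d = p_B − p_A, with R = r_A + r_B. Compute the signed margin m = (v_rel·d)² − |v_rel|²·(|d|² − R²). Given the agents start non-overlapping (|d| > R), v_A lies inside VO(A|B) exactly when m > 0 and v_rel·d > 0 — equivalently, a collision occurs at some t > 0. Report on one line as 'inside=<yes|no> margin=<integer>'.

d = (-4, -18),  |d|² = 340;  R = 1+8 = 9,  c = 340−9² = 259
v_rel = (-8, -2),  |v_rel|² = 68;  v_rel·d = (-8)·(-4) + (-2)·(-18) = 68
68·t² − 136·t + 259 = 0  ⇒  m = 68² − 68·259 = -12988
m = -12988 < 0,  v_rel·d = 68 > 0  ⇒  outside

inside=no margin=-12988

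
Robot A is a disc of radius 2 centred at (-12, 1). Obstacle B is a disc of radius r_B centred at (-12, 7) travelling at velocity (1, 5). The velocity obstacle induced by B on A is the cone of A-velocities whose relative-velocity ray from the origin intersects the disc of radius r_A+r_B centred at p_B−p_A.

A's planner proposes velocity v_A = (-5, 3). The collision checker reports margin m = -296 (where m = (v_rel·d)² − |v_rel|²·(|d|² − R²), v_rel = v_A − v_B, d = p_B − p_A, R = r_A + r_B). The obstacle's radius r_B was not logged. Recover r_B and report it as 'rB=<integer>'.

m = -296
d = (0, 6);  v_rel = (-6, -2),  |v_rel|² = 40
v_rel×d = (-6)·(6) − (-2)·(0) = -36
since m = R²·40 − (-36)²:  R² = (1296 + -296) / 40 = 25
R = √25 = 5  ⇒  r_B = 5 − 2 = 3

rB=3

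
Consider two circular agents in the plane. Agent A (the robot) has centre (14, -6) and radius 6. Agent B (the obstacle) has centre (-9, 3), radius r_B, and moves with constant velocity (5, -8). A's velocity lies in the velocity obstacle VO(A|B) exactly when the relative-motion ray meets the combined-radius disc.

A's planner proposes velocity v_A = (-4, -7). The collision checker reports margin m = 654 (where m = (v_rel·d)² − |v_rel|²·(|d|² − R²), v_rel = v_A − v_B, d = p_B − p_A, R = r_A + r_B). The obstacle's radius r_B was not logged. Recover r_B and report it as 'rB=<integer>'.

m = 654
d = (-23, 9);  v_rel = (-9, 1),  |v_rel|² = 82
v_rel×d = (-9)·(9) − (1)·(-23) = -58
since m = R²·82 − (-58)²:  R² = (3364 + 654) / 82 = 49
R = √49 = 7  ⇒  r_B = 7 − 6 = 1

rB=1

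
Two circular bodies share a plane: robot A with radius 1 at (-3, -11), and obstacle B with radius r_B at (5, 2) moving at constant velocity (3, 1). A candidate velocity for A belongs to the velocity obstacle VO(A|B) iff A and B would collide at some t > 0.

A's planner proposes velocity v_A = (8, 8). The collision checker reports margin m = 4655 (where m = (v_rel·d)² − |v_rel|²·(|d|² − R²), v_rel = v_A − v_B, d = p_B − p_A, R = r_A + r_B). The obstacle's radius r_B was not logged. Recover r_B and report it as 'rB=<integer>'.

m = 4655
d = (8, 13);  v_rel = (5, 7),  |v_rel|² = 74
v_rel×d = (5)·(13) − (7)·(8) = 9
since m = R²·74 − 9²:  R² = (81 + 4655) / 74 = 64
R = √64 = 8  ⇒  r_B = 8 − 1 = 7

rB=7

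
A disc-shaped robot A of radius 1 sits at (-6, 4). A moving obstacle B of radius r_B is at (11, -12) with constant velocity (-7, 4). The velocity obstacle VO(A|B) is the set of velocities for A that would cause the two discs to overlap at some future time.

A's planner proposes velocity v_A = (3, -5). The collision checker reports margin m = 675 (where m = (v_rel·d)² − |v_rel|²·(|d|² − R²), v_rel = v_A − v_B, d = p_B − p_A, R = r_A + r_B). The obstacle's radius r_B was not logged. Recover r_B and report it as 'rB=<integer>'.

m = 675
d = (17, -16);  v_rel = (10, -9),  |v_rel|² = 181
v_rel×d = (10)·(-16) − (-9)·(17) = -7
since m = R²·181 − (-7)²:  R² = (49 + 675) / 181 = 4
R = √4 = 2  ⇒  r_B = 2 − 1 = 1

rB=1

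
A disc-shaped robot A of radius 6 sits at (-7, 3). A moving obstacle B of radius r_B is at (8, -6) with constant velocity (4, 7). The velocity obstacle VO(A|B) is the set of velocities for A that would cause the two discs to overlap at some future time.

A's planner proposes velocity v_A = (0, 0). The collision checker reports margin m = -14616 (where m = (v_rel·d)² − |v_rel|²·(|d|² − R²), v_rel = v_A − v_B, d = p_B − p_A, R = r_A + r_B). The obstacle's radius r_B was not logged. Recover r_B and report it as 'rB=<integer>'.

m = -14616
d = (15, -9);  v_rel = (-4, -7),  |v_rel|² = 65
v_rel×d = (-4)·(-9) − (-7)·(15) = 141
since m = R²·65 − 141²:  R² = (19881 + -14616) / 65 = 81
R = √81 = 9  ⇒  r_B = 9 − 6 = 3

rB=3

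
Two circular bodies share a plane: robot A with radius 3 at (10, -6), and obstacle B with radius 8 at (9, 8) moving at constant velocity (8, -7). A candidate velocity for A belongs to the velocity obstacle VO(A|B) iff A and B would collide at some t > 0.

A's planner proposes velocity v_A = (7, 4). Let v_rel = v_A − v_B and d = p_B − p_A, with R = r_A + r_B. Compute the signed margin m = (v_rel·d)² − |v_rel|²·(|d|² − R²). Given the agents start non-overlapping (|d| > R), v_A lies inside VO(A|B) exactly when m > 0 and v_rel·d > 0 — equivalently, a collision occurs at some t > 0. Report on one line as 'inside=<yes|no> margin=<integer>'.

d = (-1, 14),  |d|² = 197;  R = 3+8 = 11,  c = 197−11² = 76
v_rel = (-1, 11),  |v_rel|² = 122;  v_rel·d = (-1)·(-1) + (11)·(14) = 155
122·t² − 310·t + 76 = 0  ⇒  m = 155² − 122·76 = 14753
m = 14753 > 0,  v_rel·d = 155 > 0  ⇒  inside

inside=yes margin=14753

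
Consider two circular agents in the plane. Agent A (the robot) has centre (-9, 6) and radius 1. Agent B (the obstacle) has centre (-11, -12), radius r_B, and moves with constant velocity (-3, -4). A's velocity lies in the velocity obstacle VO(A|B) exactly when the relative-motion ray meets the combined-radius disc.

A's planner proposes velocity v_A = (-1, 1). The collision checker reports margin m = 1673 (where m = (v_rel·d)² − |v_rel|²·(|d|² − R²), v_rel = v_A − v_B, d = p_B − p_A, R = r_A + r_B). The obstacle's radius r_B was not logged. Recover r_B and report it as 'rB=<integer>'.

m = 1673
d = (-2, -18);  v_rel = (2, 5),  |v_rel|² = 29
v_rel×d = (2)·(-18) − (5)·(-2) = -26
since m = R²·29 − (-26)²:  R² = (676 + 1673) / 29 = 81
R = √81 = 9  ⇒  r_B = 9 − 1 = 8

rB=8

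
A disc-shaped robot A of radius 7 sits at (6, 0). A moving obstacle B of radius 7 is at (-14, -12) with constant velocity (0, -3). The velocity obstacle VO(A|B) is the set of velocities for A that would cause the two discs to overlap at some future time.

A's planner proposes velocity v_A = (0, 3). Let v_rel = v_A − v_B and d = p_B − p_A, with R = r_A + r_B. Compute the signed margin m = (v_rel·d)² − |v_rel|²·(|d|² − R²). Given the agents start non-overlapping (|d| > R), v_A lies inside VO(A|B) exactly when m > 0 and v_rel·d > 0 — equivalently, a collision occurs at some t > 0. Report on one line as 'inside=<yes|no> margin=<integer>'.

d = (-20, -12),  |d|² = 544;  R = 7+7 = 14,  c = 544−14² = 348
v_rel = (0, 6),  |v_rel|² = 36;  v_rel·d = (0)·(-20) + (6)·(-12) = -72
36·t² + 144·t + 348 = 0  ⇒  m = (-72)² − 36·348 = -7344
m = -7344 < 0,  v_rel·d = -72 < 0  ⇒  outside

inside=no margin=-7344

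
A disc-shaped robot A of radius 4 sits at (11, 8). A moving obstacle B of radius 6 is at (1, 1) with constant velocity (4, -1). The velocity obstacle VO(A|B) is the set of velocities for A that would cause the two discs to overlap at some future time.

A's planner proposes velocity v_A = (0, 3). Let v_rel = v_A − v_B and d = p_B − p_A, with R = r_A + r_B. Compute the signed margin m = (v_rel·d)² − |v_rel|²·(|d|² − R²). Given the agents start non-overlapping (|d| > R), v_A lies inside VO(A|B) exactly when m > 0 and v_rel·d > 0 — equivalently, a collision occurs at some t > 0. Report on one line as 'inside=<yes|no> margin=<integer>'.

d = (-10, -7),  |d|² = 149;  R = 4+6 = 10,  c = 149−10² = 49
v_rel = (-4, 4),  |v_rel|² = 32;  v_rel·d = (-4)·(-10) + (4)·(-7) = 12
32·t² − 24·t + 49 = 0  ⇒  m = 12² − 32·49 = -1424
m = -1424 < 0,  v_rel·d = 12 > 0  ⇒  outside

inside=no margin=-1424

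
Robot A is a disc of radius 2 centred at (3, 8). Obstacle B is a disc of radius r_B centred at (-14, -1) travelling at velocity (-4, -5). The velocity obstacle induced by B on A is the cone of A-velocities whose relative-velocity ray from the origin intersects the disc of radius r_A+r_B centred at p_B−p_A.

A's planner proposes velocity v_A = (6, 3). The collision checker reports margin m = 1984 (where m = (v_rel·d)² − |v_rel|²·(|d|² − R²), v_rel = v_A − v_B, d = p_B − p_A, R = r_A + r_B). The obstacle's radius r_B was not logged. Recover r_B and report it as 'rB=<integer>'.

m = 1984
d = (-17, -9);  v_rel = (10, 8),  |v_rel|² = 164
v_rel×d = (10)·(-9) − (8)·(-17) = 46
since m = R²·164 − 46²:  R² = (2116 + 1984) / 164 = 25
R = √25 = 5  ⇒  r_B = 5 − 2 = 3

rB=3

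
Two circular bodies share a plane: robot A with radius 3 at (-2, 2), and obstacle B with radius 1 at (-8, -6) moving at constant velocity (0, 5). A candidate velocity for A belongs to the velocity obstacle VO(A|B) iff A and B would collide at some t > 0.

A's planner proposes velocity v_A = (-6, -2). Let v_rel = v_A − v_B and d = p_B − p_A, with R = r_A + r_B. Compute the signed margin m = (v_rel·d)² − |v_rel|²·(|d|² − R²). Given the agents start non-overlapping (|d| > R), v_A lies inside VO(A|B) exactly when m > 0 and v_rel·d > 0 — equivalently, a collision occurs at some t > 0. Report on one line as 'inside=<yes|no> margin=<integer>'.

d = (-6, -8),  |d|² = 100;  R = 3+1 = 4,  c = 100−4² = 84
v_rel = (-6, -7),  |v_rel|² = 85;  v_rel·d = (-6)·(-6) + (-7)·(-8) = 92
85·t² − 184·t + 84 = 0  ⇒  m = 92² − 85·84 = 1324
m = 1324 > 0,  v_rel·d = 92 > 0  ⇒  inside

inside=yes margin=1324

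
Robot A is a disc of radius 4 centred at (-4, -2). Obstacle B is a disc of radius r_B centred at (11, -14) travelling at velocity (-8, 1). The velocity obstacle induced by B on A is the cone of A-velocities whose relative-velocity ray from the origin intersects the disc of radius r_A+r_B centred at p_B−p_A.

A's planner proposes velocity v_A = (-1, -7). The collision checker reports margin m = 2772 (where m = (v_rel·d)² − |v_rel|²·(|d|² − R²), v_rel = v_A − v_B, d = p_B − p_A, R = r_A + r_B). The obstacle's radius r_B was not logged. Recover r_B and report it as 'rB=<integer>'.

m = 2772
d = (15, -12);  v_rel = (7, -8),  |v_rel|² = 113
v_rel×d = (7)·(-12) − (-8)·(15) = 36
since m = R²·113 − 36²:  R² = (1296 + 2772) / 113 = 36
R = √36 = 6  ⇒  r_B = 6 − 4 = 2

rB=2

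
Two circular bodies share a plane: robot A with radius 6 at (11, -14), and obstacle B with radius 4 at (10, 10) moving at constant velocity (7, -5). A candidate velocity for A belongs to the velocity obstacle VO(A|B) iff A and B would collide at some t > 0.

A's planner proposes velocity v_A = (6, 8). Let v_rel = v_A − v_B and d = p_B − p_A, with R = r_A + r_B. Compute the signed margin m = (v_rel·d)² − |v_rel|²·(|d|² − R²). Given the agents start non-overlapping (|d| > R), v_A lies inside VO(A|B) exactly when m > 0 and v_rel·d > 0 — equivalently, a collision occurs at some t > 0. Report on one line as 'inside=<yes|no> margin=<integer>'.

d = (-1, 24),  |d|² = 577;  R = 6+4 = 10,  c = 577−10² = 477
v_rel = (-1, 13),  |v_rel|² = 170;  v_rel·d = (-1)·(-1) + (13)·(24) = 313
170·t² − 626·t + 477 = 0  ⇒  m = 313² − 170·477 = 16879
m = 16879 > 0,  v_rel·d = 313 > 0  ⇒  inside

inside=yes margin=16879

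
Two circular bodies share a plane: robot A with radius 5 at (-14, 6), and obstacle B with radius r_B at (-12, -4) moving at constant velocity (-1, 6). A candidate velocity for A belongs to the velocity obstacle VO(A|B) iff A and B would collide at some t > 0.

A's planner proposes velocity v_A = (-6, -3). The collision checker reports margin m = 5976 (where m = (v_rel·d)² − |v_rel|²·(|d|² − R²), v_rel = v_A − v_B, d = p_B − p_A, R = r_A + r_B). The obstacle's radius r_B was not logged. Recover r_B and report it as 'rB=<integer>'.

m = 5976
d = (2, -10);  v_rel = (-5, -9),  |v_rel|² = 106
v_rel×d = (-5)·(-10) − (-9)·(2) = 68
since m = R²·106 − 68²:  R² = (4624 + 5976) / 106 = 100
R = √100 = 10  ⇒  r_B = 10 − 5 = 5

rB=5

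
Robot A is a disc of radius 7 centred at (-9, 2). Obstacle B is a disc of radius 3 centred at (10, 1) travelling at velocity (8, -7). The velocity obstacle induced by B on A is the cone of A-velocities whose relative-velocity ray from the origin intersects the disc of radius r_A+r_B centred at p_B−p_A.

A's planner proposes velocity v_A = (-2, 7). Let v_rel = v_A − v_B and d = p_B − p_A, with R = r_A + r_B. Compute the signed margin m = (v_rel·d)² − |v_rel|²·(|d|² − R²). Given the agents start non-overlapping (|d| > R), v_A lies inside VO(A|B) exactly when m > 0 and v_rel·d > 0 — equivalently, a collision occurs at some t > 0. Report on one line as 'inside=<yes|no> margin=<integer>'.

d = (19, -1),  |d|² = 362;  R = 7+3 = 10,  c = 362−10² = 262
v_rel = (-10, 14),  |v_rel|² = 296;  v_rel·d = (-10)·(19) + (14)·(-1) = -204
296·t² + 408·t + 262 = 0  ⇒  m = (-204)² − 296·262 = -35936
m = -35936 < 0,  v_rel·d = -204 < 0  ⇒  outside

inside=no margin=-35936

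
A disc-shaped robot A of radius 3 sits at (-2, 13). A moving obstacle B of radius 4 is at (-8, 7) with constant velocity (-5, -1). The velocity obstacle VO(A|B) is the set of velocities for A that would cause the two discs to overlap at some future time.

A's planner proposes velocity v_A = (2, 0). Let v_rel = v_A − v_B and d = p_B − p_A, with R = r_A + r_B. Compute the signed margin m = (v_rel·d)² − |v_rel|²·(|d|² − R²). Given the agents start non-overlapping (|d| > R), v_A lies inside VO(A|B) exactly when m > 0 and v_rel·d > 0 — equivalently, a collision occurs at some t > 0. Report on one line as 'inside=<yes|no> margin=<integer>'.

d = (-6, -6),  |d|² = 72;  R = 3+4 = 7,  c = 72−7² = 23
v_rel = (7, 1),  |v_rel|² = 50;  v_rel·d = (7)·(-6) + (1)·(-6) = -48
50·t² + 96·t + 23 = 0  ⇒  m = (-48)² − 50·23 = 1154
m = 1154 > 0,  v_rel·d = -48 < 0  ⇒  outside

inside=no margin=1154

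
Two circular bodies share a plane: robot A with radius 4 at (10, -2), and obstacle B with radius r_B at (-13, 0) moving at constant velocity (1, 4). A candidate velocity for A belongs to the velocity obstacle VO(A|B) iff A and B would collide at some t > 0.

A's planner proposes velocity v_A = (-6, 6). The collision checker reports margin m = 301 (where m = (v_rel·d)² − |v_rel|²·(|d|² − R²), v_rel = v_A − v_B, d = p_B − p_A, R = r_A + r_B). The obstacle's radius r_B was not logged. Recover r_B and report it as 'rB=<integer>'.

m = 301
d = (-23, 2);  v_rel = (-7, 2),  |v_rel|² = 53
v_rel×d = (-7)·(2) − (2)·(-23) = 32
since m = R²·53 − 32²:  R² = (1024 + 301) / 53 = 25
R = √25 = 5  ⇒  r_B = 5 − 4 = 1

rB=1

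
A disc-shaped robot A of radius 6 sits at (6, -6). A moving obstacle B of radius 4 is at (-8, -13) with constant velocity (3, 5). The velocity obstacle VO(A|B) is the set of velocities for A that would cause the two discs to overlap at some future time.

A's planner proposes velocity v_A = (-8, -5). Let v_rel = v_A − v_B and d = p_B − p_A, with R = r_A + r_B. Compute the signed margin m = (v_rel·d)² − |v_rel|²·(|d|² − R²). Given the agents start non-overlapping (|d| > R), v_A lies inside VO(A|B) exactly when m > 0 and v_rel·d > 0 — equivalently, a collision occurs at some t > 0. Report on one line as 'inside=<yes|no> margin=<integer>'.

d = (-14, -7),  |d|² = 245;  R = 6+4 = 10,  c = 245−10² = 145
v_rel = (-11, -10),  |v_rel|² = 221;  v_rel·d = (-11)·(-14) + (-10)·(-7) = 224
221·t² − 448·t + 145 = 0  ⇒  m = 224² − 221·145 = 18131
m = 18131 > 0,  v_rel·d = 224 > 0  ⇒  inside

inside=yes margin=18131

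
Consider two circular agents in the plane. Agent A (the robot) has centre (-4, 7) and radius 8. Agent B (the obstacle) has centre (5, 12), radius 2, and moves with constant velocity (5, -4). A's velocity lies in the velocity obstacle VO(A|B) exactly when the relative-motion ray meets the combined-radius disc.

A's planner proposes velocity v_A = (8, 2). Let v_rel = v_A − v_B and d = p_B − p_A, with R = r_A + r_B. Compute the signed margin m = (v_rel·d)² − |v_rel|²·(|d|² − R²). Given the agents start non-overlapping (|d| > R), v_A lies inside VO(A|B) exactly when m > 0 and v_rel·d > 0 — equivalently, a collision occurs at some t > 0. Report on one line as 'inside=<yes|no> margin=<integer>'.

d = (9, 5),  |d|² = 106;  R = 8+2 = 10,  c = 106−10² = 6
v_rel = (3, 6),  |v_rel|² = 45;  v_rel·d = (3)·(9) + (6)·(5) = 57
45·t² − 114·t + 6 = 0  ⇒  m = 57² − 45·6 = 2979
m = 2979 > 0,  v_rel·d = 57 > 0  ⇒  inside

inside=yes margin=2979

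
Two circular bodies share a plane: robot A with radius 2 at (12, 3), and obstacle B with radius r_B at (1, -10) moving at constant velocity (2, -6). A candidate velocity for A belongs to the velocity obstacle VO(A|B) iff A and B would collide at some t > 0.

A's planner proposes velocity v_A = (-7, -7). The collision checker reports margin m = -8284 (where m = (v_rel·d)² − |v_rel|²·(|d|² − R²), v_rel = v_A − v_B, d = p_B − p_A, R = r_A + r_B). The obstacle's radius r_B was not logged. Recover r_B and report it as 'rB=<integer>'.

m = -8284
d = (-11, -13);  v_rel = (-9, -1),  |v_rel|² = 82
v_rel×d = (-9)·(-13) − (-1)·(-11) = 106
since m = R²·82 − 106²:  R² = (11236 + -8284) / 82 = 36
R = √36 = 6  ⇒  r_B = 6 − 2 = 4

rB=4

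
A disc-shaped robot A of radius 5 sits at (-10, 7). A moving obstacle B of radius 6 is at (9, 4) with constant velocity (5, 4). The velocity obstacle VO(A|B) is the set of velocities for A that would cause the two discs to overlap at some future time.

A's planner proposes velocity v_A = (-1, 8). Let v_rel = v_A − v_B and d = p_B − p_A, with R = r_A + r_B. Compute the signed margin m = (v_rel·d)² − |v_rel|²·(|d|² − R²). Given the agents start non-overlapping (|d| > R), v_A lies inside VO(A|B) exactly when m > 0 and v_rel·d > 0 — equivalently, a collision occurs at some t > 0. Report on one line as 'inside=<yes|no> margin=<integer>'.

d = (19, -3),  |d|² = 370;  R = 5+6 = 11,  c = 370−11² = 249
v_rel = (-6, 4),  |v_rel|² = 52;  v_rel·d = (-6)·(19) + (4)·(-3) = -126
52·t² + 252·t + 249 = 0  ⇒  m = (-126)² − 52·249 = 2928
m = 2928 > 0,  v_rel·d = -126 < 0  ⇒  outside

inside=no margin=2928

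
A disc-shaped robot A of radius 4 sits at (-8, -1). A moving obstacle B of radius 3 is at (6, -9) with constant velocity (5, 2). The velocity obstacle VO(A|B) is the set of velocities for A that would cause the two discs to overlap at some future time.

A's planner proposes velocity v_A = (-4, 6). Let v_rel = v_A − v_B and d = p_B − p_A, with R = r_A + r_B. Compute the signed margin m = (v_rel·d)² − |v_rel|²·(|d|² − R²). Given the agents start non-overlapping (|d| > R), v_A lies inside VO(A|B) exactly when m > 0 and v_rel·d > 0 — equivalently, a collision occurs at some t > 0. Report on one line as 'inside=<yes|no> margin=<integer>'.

d = (14, -8),  |d|² = 260;  R = 4+3 = 7,  c = 260−7² = 211
v_rel = (-9, 4),  |v_rel|² = 97;  v_rel·d = (-9)·(14) + (4)·(-8) = -158
97·t² + 316·t + 211 = 0  ⇒  m = (-158)² − 97·211 = 4497
m = 4497 > 0,  v_rel·d = -158 < 0  ⇒  outside

inside=no margin=4497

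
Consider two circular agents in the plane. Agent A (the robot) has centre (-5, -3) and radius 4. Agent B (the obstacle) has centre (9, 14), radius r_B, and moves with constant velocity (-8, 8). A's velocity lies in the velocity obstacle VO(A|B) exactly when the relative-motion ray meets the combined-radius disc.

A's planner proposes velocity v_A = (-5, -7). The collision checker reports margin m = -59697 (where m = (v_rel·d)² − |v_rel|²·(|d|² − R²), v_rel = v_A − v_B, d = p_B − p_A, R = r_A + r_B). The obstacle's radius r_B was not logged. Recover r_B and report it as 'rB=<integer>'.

m = -59697
d = (14, 17);  v_rel = (3, -15),  |v_rel|² = 234
v_rel×d = (3)·(17) − (-15)·(14) = 261
since m = R²·234 − 261²:  R² = (68121 + -59697) / 234 = 36
R = √36 = 6  ⇒  r_B = 6 − 4 = 2

rB=2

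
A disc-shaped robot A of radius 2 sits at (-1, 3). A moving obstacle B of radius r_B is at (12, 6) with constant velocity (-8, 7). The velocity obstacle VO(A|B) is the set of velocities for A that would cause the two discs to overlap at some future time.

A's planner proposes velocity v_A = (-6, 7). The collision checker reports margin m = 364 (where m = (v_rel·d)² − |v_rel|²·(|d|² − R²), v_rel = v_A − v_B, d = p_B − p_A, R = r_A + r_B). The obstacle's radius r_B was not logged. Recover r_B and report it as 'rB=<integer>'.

m = 364
d = (13, 3);  v_rel = (2, 0),  |v_rel|² = 4
v_rel×d = (2)·(3) − (0)·(13) = 6
since m = R²·4 − 6²:  R² = (36 + 364) / 4 = 100
R = √100 = 10  ⇒  r_B = 10 − 2 = 8

rB=8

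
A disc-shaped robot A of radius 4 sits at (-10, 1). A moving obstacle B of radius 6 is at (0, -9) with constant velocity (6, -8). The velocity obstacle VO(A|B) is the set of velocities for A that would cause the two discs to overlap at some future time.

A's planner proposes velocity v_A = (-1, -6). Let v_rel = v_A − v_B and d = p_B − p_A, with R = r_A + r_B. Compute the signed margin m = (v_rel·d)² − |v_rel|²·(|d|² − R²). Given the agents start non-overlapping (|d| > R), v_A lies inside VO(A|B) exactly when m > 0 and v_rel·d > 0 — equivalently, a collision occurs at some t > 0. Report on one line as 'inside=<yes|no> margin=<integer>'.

d = (10, -10),  |d|² = 200;  R = 4+6 = 10,  c = 200−10² = 100
v_rel = (-7, 2),  |v_rel|² = 53;  v_rel·d = (-7)·(10) + (2)·(-10) = -90
53·t² + 180·t + 100 = 0  ⇒  m = (-90)² − 53·100 = 2800
m = 2800 > 0,  v_rel·d = -90 < 0  ⇒  outside

inside=no margin=2800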